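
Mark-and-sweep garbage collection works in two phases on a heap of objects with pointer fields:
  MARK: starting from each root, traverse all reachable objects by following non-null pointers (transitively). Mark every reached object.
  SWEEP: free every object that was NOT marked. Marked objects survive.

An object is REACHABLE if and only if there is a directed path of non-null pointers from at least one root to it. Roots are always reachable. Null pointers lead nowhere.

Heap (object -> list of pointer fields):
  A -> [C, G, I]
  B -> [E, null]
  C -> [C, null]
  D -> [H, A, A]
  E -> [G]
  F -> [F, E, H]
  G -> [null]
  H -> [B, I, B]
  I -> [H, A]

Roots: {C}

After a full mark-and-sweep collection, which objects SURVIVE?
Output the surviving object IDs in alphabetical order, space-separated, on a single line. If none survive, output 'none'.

Roots: C
Mark C: refs=C null, marked=C
Unmarked (collected): A B D E F G H I

Answer: C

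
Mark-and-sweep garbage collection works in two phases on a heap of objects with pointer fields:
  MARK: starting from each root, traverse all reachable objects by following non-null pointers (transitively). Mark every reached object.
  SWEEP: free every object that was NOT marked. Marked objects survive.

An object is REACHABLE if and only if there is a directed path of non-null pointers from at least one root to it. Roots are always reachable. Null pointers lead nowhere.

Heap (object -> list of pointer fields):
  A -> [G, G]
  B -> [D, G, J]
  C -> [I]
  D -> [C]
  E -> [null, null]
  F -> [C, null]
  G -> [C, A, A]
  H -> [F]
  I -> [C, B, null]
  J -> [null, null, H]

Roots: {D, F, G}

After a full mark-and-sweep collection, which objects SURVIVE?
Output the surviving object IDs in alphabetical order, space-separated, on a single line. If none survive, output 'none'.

Roots: D F G
Mark D: refs=C, marked=D
Mark F: refs=C null, marked=D F
Mark G: refs=C A A, marked=D F G
Mark C: refs=I, marked=C D F G
Mark A: refs=G G, marked=A C D F G
Mark I: refs=C B null, marked=A C D F G I
Mark B: refs=D G J, marked=A B C D F G I
Mark J: refs=null null H, marked=A B C D F G I J
Mark H: refs=F, marked=A B C D F G H I J
Unmarked (collected): E

Answer: A B C D F G H I J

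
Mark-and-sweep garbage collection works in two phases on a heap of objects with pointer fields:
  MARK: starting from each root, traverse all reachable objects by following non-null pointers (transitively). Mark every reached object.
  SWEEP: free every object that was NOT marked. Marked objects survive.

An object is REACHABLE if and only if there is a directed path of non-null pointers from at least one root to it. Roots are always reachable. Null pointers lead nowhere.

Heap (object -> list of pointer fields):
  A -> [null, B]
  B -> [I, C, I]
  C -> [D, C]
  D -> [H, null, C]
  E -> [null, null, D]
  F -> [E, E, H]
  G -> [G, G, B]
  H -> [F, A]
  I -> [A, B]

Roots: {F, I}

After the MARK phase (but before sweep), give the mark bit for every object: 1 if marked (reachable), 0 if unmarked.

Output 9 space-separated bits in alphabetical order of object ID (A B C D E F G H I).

Roots: F I
Mark F: refs=E E H, marked=F
Mark I: refs=A B, marked=F I
Mark E: refs=null null D, marked=E F I
Mark H: refs=F A, marked=E F H I
Mark A: refs=null B, marked=A E F H I
Mark B: refs=I C I, marked=A B E F H I
Mark D: refs=H null C, marked=A B D E F H I
Mark C: refs=D C, marked=A B C D E F H I
Unmarked (collected): G

Answer: 1 1 1 1 1 1 0 1 1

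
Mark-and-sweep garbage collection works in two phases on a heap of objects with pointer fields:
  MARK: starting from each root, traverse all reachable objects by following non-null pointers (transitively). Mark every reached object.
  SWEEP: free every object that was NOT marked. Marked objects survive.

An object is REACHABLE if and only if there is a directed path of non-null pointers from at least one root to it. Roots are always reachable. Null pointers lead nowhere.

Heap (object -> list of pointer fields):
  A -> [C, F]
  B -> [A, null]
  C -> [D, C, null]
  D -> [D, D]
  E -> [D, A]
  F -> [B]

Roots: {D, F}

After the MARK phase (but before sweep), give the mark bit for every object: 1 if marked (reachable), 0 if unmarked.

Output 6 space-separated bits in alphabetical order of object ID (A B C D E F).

Roots: D F
Mark D: refs=D D, marked=D
Mark F: refs=B, marked=D F
Mark B: refs=A null, marked=B D F
Mark A: refs=C F, marked=A B D F
Mark C: refs=D C null, marked=A B C D F
Unmarked (collected): E

Answer: 1 1 1 1 0 1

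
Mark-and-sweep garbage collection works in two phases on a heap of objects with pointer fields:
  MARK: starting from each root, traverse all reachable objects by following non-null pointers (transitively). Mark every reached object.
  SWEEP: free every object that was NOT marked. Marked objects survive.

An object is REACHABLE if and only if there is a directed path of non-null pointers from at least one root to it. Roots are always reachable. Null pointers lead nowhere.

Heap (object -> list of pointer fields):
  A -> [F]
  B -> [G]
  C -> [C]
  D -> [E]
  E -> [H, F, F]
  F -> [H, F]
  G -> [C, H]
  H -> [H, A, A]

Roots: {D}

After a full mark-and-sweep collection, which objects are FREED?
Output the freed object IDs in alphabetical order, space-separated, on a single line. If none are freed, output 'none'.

Answer: B C G

Derivation:
Roots: D
Mark D: refs=E, marked=D
Mark E: refs=H F F, marked=D E
Mark H: refs=H A A, marked=D E H
Mark F: refs=H F, marked=D E F H
Mark A: refs=F, marked=A D E F H
Unmarked (collected): B C G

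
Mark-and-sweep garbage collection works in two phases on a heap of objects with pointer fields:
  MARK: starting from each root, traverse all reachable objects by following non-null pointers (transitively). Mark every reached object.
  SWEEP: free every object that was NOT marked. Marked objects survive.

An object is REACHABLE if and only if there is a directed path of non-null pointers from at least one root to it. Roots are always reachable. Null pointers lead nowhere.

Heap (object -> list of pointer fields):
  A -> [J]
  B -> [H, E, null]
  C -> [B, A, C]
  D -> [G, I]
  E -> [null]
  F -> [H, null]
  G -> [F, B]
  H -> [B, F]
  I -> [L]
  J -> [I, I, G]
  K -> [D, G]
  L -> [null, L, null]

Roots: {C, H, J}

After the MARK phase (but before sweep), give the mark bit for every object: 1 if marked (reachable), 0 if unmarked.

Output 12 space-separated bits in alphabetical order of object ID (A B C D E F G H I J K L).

Roots: C H J
Mark C: refs=B A C, marked=C
Mark H: refs=B F, marked=C H
Mark J: refs=I I G, marked=C H J
Mark B: refs=H E null, marked=B C H J
Mark A: refs=J, marked=A B C H J
Mark F: refs=H null, marked=A B C F H J
Mark I: refs=L, marked=A B C F H I J
Mark G: refs=F B, marked=A B C F G H I J
Mark E: refs=null, marked=A B C E F G H I J
Mark L: refs=null L null, marked=A B C E F G H I J L
Unmarked (collected): D K

Answer: 1 1 1 0 1 1 1 1 1 1 0 1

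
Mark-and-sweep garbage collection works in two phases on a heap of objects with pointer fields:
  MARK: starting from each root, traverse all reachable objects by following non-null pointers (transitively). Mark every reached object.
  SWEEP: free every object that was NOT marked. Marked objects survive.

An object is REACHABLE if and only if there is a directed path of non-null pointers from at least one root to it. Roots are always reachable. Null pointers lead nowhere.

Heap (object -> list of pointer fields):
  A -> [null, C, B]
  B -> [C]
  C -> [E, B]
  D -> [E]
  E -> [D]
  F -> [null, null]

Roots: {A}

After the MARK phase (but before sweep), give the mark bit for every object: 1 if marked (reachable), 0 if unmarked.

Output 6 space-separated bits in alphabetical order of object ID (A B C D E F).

Roots: A
Mark A: refs=null C B, marked=A
Mark C: refs=E B, marked=A C
Mark B: refs=C, marked=A B C
Mark E: refs=D, marked=A B C E
Mark D: refs=E, marked=A B C D E
Unmarked (collected): F

Answer: 1 1 1 1 1 0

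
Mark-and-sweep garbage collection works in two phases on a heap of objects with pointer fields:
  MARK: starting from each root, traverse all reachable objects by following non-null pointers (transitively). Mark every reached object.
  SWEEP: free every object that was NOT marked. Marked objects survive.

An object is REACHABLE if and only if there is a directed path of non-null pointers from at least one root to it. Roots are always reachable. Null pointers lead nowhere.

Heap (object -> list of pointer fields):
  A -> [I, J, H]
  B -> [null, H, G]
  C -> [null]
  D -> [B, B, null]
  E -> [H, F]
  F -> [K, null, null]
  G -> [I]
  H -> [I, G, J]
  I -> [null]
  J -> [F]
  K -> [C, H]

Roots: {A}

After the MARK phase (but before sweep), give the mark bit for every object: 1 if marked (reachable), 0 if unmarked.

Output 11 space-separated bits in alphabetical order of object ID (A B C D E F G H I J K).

Answer: 1 0 1 0 0 1 1 1 1 1 1

Derivation:
Roots: A
Mark A: refs=I J H, marked=A
Mark I: refs=null, marked=A I
Mark J: refs=F, marked=A I J
Mark H: refs=I G J, marked=A H I J
Mark F: refs=K null null, marked=A F H I J
Mark G: refs=I, marked=A F G H I J
Mark K: refs=C H, marked=A F G H I J K
Mark C: refs=null, marked=A C F G H I J K
Unmarked (collected): B D E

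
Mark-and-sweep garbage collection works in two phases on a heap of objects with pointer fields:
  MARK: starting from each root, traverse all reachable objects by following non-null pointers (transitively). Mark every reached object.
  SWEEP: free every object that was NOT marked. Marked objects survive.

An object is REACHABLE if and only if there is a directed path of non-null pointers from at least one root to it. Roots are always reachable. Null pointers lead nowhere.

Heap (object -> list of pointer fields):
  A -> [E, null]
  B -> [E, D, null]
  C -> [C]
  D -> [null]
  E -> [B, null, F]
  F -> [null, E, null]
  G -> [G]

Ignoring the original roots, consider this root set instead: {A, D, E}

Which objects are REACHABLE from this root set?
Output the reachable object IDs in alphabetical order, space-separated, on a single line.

Answer: A B D E F

Derivation:
Roots: A D E
Mark A: refs=E null, marked=A
Mark D: refs=null, marked=A D
Mark E: refs=B null F, marked=A D E
Mark B: refs=E D null, marked=A B D E
Mark F: refs=null E null, marked=A B D E F
Unmarked (collected): C G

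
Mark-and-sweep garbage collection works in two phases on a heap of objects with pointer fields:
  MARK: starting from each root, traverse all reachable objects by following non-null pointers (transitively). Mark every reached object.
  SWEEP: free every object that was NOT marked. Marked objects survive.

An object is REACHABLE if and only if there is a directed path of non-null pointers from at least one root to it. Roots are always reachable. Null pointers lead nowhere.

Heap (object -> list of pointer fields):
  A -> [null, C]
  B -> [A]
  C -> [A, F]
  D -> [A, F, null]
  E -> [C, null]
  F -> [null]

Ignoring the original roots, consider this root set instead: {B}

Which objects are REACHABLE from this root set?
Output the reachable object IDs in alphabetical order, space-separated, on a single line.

Answer: A B C F

Derivation:
Roots: B
Mark B: refs=A, marked=B
Mark A: refs=null C, marked=A B
Mark C: refs=A F, marked=A B C
Mark F: refs=null, marked=A B C F
Unmarked (collected): D E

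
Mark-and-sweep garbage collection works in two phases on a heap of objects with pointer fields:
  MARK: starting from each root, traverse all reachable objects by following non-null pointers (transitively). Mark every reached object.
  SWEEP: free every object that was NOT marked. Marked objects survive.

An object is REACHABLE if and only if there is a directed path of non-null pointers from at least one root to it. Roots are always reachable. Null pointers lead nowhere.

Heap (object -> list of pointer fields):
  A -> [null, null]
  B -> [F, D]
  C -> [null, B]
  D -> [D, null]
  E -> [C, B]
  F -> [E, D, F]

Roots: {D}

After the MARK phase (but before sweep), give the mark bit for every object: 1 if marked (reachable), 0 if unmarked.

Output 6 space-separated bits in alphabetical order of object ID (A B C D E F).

Answer: 0 0 0 1 0 0

Derivation:
Roots: D
Mark D: refs=D null, marked=D
Unmarked (collected): A B C E F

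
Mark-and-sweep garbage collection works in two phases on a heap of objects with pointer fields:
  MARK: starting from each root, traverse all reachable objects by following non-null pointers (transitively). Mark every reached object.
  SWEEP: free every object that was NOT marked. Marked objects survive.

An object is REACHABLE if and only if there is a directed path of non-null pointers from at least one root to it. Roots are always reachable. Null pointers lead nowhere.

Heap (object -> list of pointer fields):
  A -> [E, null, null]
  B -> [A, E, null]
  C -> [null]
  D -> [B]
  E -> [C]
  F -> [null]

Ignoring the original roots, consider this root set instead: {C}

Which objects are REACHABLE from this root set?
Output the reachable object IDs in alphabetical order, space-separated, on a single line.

Roots: C
Mark C: refs=null, marked=C
Unmarked (collected): A B D E F

Answer: C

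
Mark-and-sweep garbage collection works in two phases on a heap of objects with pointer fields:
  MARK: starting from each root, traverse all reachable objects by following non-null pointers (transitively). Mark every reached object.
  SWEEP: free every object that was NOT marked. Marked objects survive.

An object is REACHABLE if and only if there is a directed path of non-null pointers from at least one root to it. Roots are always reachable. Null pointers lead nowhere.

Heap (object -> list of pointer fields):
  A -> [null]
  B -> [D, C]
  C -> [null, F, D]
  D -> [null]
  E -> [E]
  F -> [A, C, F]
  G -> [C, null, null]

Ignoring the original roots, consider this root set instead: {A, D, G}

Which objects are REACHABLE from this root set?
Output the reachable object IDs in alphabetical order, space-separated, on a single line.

Answer: A C D F G

Derivation:
Roots: A D G
Mark A: refs=null, marked=A
Mark D: refs=null, marked=A D
Mark G: refs=C null null, marked=A D G
Mark C: refs=null F D, marked=A C D G
Mark F: refs=A C F, marked=A C D F G
Unmarked (collected): B E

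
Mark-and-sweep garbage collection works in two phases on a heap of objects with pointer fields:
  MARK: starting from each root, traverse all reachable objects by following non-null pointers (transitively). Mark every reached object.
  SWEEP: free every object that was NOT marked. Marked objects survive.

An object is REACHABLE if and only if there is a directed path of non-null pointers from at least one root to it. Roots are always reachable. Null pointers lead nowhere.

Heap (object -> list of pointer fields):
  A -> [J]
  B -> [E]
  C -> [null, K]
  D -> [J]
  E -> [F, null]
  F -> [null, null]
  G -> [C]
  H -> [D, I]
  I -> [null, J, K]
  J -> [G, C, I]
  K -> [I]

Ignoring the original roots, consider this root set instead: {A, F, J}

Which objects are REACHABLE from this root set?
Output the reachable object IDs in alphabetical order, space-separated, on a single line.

Roots: A F J
Mark A: refs=J, marked=A
Mark F: refs=null null, marked=A F
Mark J: refs=G C I, marked=A F J
Mark G: refs=C, marked=A F G J
Mark C: refs=null K, marked=A C F G J
Mark I: refs=null J K, marked=A C F G I J
Mark K: refs=I, marked=A C F G I J K
Unmarked (collected): B D E H

Answer: A C F G I J K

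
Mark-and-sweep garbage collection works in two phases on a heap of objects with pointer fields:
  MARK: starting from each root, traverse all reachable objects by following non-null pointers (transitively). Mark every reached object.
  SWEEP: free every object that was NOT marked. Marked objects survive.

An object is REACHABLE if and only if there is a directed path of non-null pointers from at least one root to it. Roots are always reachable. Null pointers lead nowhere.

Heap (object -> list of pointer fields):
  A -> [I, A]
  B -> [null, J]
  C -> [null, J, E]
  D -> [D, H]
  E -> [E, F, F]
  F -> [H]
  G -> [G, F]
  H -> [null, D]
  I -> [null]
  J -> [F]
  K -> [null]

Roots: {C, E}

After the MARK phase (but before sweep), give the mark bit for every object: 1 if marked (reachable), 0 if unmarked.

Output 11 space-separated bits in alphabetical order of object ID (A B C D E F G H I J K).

Answer: 0 0 1 1 1 1 0 1 0 1 0

Derivation:
Roots: C E
Mark C: refs=null J E, marked=C
Mark E: refs=E F F, marked=C E
Mark J: refs=F, marked=C E J
Mark F: refs=H, marked=C E F J
Mark H: refs=null D, marked=C E F H J
Mark D: refs=D H, marked=C D E F H J
Unmarked (collected): A B G I K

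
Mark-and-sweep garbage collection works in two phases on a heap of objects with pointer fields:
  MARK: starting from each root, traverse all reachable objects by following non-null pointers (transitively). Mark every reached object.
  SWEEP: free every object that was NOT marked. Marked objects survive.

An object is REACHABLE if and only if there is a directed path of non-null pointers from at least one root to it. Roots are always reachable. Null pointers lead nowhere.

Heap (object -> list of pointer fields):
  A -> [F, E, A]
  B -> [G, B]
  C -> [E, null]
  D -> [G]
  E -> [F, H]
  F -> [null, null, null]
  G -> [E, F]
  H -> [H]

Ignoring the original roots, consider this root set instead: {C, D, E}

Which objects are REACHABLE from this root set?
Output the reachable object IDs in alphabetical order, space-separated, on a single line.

Roots: C D E
Mark C: refs=E null, marked=C
Mark D: refs=G, marked=C D
Mark E: refs=F H, marked=C D E
Mark G: refs=E F, marked=C D E G
Mark F: refs=null null null, marked=C D E F G
Mark H: refs=H, marked=C D E F G H
Unmarked (collected): A B

Answer: C D E F G H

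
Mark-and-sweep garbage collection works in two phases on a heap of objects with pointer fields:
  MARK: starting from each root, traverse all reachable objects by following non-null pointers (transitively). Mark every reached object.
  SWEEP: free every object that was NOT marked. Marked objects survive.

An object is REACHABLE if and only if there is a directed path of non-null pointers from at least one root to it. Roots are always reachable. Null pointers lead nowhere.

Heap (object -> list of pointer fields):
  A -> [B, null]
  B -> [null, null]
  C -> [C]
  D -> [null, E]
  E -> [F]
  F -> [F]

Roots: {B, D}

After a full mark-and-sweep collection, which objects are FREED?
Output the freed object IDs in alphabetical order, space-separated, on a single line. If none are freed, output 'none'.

Roots: B D
Mark B: refs=null null, marked=B
Mark D: refs=null E, marked=B D
Mark E: refs=F, marked=B D E
Mark F: refs=F, marked=B D E F
Unmarked (collected): A C

Answer: A C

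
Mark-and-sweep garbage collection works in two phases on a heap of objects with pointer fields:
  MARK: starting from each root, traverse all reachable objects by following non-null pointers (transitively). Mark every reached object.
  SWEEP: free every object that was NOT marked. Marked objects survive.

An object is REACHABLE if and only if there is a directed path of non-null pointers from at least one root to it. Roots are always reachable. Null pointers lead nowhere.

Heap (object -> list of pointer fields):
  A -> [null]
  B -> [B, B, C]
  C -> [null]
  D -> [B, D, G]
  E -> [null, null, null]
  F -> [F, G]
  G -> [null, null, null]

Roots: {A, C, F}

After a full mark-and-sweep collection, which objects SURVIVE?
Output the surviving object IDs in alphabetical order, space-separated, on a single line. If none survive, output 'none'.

Answer: A C F G

Derivation:
Roots: A C F
Mark A: refs=null, marked=A
Mark C: refs=null, marked=A C
Mark F: refs=F G, marked=A C F
Mark G: refs=null null null, marked=A C F G
Unmarked (collected): B D E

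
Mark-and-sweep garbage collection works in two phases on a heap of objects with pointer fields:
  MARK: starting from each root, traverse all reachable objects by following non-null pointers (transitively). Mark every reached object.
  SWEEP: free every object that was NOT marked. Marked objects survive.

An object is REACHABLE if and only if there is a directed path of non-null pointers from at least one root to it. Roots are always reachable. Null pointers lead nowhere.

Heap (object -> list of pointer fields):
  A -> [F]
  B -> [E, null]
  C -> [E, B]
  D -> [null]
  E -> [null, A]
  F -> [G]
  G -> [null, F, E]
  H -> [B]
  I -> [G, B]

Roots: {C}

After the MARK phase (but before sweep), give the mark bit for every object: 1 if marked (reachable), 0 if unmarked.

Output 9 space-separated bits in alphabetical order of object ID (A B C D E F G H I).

Roots: C
Mark C: refs=E B, marked=C
Mark E: refs=null A, marked=C E
Mark B: refs=E null, marked=B C E
Mark A: refs=F, marked=A B C E
Mark F: refs=G, marked=A B C E F
Mark G: refs=null F E, marked=A B C E F G
Unmarked (collected): D H I

Answer: 1 1 1 0 1 1 1 0 0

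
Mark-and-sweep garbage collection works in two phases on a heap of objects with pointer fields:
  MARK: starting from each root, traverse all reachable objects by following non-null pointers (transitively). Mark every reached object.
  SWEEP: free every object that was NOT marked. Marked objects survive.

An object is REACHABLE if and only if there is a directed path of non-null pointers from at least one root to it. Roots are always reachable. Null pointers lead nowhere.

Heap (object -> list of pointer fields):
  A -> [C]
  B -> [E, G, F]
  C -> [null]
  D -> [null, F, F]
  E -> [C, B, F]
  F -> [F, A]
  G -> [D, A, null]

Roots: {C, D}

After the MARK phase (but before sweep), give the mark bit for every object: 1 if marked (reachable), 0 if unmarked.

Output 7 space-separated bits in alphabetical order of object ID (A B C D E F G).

Roots: C D
Mark C: refs=null, marked=C
Mark D: refs=null F F, marked=C D
Mark F: refs=F A, marked=C D F
Mark A: refs=C, marked=A C D F
Unmarked (collected): B E G

Answer: 1 0 1 1 0 1 0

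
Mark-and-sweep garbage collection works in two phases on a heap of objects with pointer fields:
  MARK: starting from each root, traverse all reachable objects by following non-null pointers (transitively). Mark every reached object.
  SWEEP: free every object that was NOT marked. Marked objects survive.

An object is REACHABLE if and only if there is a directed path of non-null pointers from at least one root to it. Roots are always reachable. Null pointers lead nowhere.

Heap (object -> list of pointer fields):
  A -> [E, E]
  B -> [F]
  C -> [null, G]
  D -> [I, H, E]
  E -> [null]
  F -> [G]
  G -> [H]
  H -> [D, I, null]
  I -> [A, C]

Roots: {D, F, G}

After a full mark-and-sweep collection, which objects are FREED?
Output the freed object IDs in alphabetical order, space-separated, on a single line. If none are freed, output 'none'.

Answer: B

Derivation:
Roots: D F G
Mark D: refs=I H E, marked=D
Mark F: refs=G, marked=D F
Mark G: refs=H, marked=D F G
Mark I: refs=A C, marked=D F G I
Mark H: refs=D I null, marked=D F G H I
Mark E: refs=null, marked=D E F G H I
Mark A: refs=E E, marked=A D E F G H I
Mark C: refs=null G, marked=A C D E F G H I
Unmarked (collected): B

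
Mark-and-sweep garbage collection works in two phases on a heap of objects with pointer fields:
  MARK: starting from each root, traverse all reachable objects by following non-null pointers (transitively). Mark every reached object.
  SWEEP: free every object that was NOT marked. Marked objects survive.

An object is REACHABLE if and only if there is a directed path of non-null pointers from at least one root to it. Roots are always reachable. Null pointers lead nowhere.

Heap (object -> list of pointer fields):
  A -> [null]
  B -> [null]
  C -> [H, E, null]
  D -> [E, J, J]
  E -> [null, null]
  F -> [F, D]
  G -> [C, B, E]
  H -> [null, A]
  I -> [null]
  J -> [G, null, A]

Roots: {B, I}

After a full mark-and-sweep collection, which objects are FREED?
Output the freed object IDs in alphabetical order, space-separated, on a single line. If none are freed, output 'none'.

Roots: B I
Mark B: refs=null, marked=B
Mark I: refs=null, marked=B I
Unmarked (collected): A C D E F G H J

Answer: A C D E F G H J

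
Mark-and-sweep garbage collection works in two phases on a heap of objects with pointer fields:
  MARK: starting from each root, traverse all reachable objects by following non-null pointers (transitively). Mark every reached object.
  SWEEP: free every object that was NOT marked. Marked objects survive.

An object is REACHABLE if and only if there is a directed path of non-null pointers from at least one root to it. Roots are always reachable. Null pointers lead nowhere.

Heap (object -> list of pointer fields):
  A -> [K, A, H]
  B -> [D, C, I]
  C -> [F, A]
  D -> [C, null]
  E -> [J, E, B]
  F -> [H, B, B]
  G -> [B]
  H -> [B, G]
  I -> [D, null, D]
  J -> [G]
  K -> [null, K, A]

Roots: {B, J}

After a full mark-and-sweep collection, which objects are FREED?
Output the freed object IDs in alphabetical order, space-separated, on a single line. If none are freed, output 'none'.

Roots: B J
Mark B: refs=D C I, marked=B
Mark J: refs=G, marked=B J
Mark D: refs=C null, marked=B D J
Mark C: refs=F A, marked=B C D J
Mark I: refs=D null D, marked=B C D I J
Mark G: refs=B, marked=B C D G I J
Mark F: refs=H B B, marked=B C D F G I J
Mark A: refs=K A H, marked=A B C D F G I J
Mark H: refs=B G, marked=A B C D F G H I J
Mark K: refs=null K A, marked=A B C D F G H I J K
Unmarked (collected): E

Answer: E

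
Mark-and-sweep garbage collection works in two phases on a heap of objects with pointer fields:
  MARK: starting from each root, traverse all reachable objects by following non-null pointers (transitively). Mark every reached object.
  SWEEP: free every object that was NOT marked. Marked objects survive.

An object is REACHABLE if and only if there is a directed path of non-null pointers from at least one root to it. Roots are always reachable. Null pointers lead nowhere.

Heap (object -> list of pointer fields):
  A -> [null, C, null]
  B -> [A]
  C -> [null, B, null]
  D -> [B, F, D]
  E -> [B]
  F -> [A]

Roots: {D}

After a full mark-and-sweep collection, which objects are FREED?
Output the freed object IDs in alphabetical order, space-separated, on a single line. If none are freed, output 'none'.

Roots: D
Mark D: refs=B F D, marked=D
Mark B: refs=A, marked=B D
Mark F: refs=A, marked=B D F
Mark A: refs=null C null, marked=A B D F
Mark C: refs=null B null, marked=A B C D F
Unmarked (collected): E

Answer: E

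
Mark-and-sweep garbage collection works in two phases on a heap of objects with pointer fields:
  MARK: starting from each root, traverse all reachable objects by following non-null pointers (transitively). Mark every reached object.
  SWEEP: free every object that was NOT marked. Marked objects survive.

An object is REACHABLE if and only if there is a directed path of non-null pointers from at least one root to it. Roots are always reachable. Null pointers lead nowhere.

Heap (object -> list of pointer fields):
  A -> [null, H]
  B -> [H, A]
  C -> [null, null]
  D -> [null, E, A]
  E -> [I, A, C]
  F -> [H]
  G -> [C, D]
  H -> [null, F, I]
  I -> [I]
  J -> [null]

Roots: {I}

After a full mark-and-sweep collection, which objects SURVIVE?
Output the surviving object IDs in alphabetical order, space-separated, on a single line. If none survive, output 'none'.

Roots: I
Mark I: refs=I, marked=I
Unmarked (collected): A B C D E F G H J

Answer: I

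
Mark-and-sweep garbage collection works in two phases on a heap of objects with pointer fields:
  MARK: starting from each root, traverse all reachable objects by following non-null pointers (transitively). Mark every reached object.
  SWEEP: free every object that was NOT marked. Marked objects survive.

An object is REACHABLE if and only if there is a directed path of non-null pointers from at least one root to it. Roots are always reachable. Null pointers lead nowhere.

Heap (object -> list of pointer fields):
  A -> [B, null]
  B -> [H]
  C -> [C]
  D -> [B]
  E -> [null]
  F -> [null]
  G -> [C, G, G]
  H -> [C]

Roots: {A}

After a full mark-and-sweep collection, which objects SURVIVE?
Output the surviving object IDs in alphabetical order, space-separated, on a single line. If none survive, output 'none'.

Answer: A B C H

Derivation:
Roots: A
Mark A: refs=B null, marked=A
Mark B: refs=H, marked=A B
Mark H: refs=C, marked=A B H
Mark C: refs=C, marked=A B C H
Unmarked (collected): D E F G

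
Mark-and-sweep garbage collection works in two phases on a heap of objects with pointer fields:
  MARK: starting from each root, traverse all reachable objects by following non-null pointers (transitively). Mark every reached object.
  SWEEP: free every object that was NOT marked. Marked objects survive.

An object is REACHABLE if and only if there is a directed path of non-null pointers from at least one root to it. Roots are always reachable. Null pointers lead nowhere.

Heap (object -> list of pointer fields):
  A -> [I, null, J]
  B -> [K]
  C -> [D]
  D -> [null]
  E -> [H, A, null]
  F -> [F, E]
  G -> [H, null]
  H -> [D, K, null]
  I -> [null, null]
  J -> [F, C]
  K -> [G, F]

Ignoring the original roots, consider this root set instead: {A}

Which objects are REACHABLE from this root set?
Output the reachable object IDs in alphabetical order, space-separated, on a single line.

Answer: A C D E F G H I J K

Derivation:
Roots: A
Mark A: refs=I null J, marked=A
Mark I: refs=null null, marked=A I
Mark J: refs=F C, marked=A I J
Mark F: refs=F E, marked=A F I J
Mark C: refs=D, marked=A C F I J
Mark E: refs=H A null, marked=A C E F I J
Mark D: refs=null, marked=A C D E F I J
Mark H: refs=D K null, marked=A C D E F H I J
Mark K: refs=G F, marked=A C D E F H I J K
Mark G: refs=H null, marked=A C D E F G H I J K
Unmarked (collected): B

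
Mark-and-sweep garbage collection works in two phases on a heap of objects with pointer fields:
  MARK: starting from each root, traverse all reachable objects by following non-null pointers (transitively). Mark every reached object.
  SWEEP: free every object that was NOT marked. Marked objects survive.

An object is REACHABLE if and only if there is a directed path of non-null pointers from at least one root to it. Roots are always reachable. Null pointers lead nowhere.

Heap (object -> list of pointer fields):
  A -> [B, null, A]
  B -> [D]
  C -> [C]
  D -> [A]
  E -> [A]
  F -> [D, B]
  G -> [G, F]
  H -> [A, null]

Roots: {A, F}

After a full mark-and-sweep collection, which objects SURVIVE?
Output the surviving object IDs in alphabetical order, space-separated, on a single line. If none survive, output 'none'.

Roots: A F
Mark A: refs=B null A, marked=A
Mark F: refs=D B, marked=A F
Mark B: refs=D, marked=A B F
Mark D: refs=A, marked=A B D F
Unmarked (collected): C E G H

Answer: A B D F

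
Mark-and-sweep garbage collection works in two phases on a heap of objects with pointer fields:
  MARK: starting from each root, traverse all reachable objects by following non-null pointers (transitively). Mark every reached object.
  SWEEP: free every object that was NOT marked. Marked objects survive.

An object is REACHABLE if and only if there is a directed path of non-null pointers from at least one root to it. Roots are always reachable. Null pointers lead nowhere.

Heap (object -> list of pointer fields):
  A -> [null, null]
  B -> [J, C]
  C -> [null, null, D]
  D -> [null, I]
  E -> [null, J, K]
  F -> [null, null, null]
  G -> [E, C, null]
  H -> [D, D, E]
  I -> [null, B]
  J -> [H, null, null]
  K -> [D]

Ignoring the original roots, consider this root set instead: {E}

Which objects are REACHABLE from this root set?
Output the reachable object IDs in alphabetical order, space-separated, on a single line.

Roots: E
Mark E: refs=null J K, marked=E
Mark J: refs=H null null, marked=E J
Mark K: refs=D, marked=E J K
Mark H: refs=D D E, marked=E H J K
Mark D: refs=null I, marked=D E H J K
Mark I: refs=null B, marked=D E H I J K
Mark B: refs=J C, marked=B D E H I J K
Mark C: refs=null null D, marked=B C D E H I J K
Unmarked (collected): A F G

Answer: B C D E H I J K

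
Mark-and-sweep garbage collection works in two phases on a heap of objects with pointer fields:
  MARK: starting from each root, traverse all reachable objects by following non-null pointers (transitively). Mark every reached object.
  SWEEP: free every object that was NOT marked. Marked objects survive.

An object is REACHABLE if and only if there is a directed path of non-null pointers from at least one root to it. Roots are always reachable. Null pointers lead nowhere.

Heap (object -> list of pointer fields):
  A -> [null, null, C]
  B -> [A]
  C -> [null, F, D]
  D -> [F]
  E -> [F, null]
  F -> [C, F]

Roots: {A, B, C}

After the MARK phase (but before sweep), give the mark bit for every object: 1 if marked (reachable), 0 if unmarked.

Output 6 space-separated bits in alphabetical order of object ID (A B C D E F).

Answer: 1 1 1 1 0 1

Derivation:
Roots: A B C
Mark A: refs=null null C, marked=A
Mark B: refs=A, marked=A B
Mark C: refs=null F D, marked=A B C
Mark F: refs=C F, marked=A B C F
Mark D: refs=F, marked=A B C D F
Unmarked (collected): E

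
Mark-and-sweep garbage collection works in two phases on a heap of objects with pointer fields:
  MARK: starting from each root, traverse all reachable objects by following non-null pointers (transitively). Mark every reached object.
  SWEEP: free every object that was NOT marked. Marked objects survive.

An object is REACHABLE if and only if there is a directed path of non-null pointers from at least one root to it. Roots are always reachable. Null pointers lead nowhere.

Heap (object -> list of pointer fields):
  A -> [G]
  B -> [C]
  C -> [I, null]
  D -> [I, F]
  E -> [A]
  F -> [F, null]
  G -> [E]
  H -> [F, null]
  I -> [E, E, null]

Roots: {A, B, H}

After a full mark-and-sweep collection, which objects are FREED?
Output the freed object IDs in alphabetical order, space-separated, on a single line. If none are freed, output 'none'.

Roots: A B H
Mark A: refs=G, marked=A
Mark B: refs=C, marked=A B
Mark H: refs=F null, marked=A B H
Mark G: refs=E, marked=A B G H
Mark C: refs=I null, marked=A B C G H
Mark F: refs=F null, marked=A B C F G H
Mark E: refs=A, marked=A B C E F G H
Mark I: refs=E E null, marked=A B C E F G H I
Unmarked (collected): D

Answer: D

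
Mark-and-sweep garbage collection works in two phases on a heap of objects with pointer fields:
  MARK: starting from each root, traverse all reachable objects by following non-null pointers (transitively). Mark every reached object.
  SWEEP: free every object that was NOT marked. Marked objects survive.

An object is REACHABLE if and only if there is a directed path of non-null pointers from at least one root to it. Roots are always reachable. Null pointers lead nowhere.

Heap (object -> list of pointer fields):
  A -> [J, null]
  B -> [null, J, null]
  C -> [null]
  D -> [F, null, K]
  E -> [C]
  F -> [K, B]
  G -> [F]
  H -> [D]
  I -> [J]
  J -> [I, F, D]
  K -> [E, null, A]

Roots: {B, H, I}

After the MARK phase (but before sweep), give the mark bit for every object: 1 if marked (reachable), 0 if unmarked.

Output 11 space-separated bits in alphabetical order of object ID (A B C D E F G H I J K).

Answer: 1 1 1 1 1 1 0 1 1 1 1

Derivation:
Roots: B H I
Mark B: refs=null J null, marked=B
Mark H: refs=D, marked=B H
Mark I: refs=J, marked=B H I
Mark J: refs=I F D, marked=B H I J
Mark D: refs=F null K, marked=B D H I J
Mark F: refs=K B, marked=B D F H I J
Mark K: refs=E null A, marked=B D F H I J K
Mark E: refs=C, marked=B D E F H I J K
Mark A: refs=J null, marked=A B D E F H I J K
Mark C: refs=null, marked=A B C D E F H I J K
Unmarked (collected): G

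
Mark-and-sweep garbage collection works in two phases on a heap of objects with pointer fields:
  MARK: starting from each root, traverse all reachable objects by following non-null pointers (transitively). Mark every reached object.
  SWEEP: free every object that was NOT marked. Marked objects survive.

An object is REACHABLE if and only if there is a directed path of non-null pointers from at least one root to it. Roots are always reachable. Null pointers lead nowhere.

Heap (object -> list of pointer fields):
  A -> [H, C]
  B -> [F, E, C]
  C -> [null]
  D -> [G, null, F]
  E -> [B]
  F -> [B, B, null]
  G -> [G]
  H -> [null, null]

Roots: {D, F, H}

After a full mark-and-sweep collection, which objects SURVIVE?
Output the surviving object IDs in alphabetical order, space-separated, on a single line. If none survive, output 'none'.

Answer: B C D E F G H

Derivation:
Roots: D F H
Mark D: refs=G null F, marked=D
Mark F: refs=B B null, marked=D F
Mark H: refs=null null, marked=D F H
Mark G: refs=G, marked=D F G H
Mark B: refs=F E C, marked=B D F G H
Mark E: refs=B, marked=B D E F G H
Mark C: refs=null, marked=B C D E F G H
Unmarked (collected): A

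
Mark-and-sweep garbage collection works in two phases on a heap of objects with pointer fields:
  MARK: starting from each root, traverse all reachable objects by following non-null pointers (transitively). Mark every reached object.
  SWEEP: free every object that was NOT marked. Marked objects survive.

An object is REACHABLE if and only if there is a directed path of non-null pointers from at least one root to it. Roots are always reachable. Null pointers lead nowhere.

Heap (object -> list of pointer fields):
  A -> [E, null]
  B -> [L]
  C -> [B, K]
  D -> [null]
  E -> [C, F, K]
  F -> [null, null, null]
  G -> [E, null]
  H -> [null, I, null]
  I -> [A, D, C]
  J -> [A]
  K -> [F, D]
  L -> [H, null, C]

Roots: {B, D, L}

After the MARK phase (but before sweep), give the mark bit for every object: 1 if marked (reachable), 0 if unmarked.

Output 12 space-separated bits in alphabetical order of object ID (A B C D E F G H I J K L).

Answer: 1 1 1 1 1 1 0 1 1 0 1 1

Derivation:
Roots: B D L
Mark B: refs=L, marked=B
Mark D: refs=null, marked=B D
Mark L: refs=H null C, marked=B D L
Mark H: refs=null I null, marked=B D H L
Mark C: refs=B K, marked=B C D H L
Mark I: refs=A D C, marked=B C D H I L
Mark K: refs=F D, marked=B C D H I K L
Mark A: refs=E null, marked=A B C D H I K L
Mark F: refs=null null null, marked=A B C D F H I K L
Mark E: refs=C F K, marked=A B C D E F H I K L
Unmarked (collected): G J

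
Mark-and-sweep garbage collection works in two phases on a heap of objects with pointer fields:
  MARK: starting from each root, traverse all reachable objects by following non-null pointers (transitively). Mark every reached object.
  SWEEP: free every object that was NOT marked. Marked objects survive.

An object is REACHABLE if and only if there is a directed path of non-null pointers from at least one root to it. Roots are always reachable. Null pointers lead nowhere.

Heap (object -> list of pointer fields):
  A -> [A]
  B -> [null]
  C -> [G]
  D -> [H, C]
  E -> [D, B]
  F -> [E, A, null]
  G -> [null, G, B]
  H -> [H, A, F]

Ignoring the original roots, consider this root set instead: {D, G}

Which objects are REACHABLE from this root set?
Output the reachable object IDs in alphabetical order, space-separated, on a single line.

Answer: A B C D E F G H

Derivation:
Roots: D G
Mark D: refs=H C, marked=D
Mark G: refs=null G B, marked=D G
Mark H: refs=H A F, marked=D G H
Mark C: refs=G, marked=C D G H
Mark B: refs=null, marked=B C D G H
Mark A: refs=A, marked=A B C D G H
Mark F: refs=E A null, marked=A B C D F G H
Mark E: refs=D B, marked=A B C D E F G H
Unmarked (collected): (none)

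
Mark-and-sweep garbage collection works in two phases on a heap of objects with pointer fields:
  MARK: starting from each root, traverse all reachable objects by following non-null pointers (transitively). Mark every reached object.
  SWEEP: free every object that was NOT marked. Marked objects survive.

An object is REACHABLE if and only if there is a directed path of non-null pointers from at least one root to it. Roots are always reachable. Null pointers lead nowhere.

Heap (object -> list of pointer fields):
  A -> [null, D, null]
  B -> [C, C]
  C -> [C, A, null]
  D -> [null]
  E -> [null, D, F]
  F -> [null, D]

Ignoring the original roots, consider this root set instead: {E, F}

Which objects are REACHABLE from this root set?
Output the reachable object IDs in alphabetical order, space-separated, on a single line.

Answer: D E F

Derivation:
Roots: E F
Mark E: refs=null D F, marked=E
Mark F: refs=null D, marked=E F
Mark D: refs=null, marked=D E F
Unmarked (collected): A B C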